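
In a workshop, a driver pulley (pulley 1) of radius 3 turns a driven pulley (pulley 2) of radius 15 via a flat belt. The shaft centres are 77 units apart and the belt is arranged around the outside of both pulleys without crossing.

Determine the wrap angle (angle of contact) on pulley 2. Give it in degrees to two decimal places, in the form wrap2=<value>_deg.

wrap2=197.93_deg

open belt: β = asin((r2−r1)/C) = asin(12/77) = 8.9658°
wrap1 = π − 2β = 162.0685°
wrap2 = π + 2β = 197.9315°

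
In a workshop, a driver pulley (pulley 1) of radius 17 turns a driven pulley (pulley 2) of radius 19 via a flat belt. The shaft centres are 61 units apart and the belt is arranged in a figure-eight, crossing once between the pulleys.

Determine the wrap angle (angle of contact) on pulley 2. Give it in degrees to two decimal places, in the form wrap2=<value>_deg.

crossed belt: β = asin((r1+r2)/C) = asin(36/61) = 36.1686°
wrap1 = wrap2 = π + 2β = 252.3373°

wrap2=252.34_deg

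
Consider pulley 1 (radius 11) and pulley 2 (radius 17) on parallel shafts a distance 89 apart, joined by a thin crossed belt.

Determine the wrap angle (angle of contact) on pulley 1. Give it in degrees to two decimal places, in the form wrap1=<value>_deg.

wrap1=216.67_deg

crossed belt: β = asin((r1+r2)/C) = asin(28/89) = 18.3371°
wrap1 = wrap2 = π + 2β = 216.6741°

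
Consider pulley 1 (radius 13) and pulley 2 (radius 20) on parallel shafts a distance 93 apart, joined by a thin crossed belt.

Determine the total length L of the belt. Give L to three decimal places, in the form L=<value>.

L=301.510

crossed belt: β = asin((r1+r2)/C) = asin(33/93) = 20.7836°
wrap1 = wrap2 = π + 2β = 221.5671°
tangent length = C·cosβ = 86.9483
L = (r1+r2)·wrap + 2·C·cosβ = 33·3.8671 + 2·86.9483 = 301.5100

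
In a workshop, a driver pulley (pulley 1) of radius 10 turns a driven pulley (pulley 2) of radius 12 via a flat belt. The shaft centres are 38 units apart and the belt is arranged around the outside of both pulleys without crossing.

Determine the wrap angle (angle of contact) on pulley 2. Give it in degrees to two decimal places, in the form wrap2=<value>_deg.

open belt: β = asin((r2−r1)/C) = asin(2/38) = 3.0170°
wrap1 = π − 2β = 173.9661°
wrap2 = π + 2β = 186.0339°

wrap2=186.03_deg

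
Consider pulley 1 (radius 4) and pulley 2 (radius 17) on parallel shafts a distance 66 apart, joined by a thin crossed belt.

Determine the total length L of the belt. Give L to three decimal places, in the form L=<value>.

crossed belt: β = asin((r1+r2)/C) = asin(21/66) = 18.5530°
wrap1 = wrap2 = π + 2β = 217.1060°
tangent length = C·cosβ = 62.5700
L = (r1+r2)·wrap + 2·C·cosβ = 21·3.7892 + 2·62.5700 = 204.7134

L=204.713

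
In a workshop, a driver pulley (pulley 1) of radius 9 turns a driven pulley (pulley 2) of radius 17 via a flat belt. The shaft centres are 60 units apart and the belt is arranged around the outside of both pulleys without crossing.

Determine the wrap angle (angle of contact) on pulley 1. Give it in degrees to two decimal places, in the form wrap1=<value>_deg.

wrap1=164.68_deg

open belt: β = asin((r2−r1)/C) = asin(8/60) = 7.6623°
wrap1 = π − 2β = 164.6755°
wrap2 = π + 2β = 195.3245°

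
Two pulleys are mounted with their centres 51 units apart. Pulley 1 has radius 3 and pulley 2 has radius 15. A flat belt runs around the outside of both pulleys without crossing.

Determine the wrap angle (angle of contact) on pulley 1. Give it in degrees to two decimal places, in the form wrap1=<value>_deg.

open belt: β = asin((r2−r1)/C) = asin(12/51) = 13.6090°
wrap1 = π − 2β = 152.7821°
wrap2 = π + 2β = 207.2179°

wrap1=152.78_deg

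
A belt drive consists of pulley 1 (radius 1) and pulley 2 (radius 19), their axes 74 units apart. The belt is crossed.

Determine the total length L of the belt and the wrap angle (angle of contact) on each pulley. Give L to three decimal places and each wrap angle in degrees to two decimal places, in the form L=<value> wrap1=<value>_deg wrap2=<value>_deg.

L=216.271 wrap1=211.36_deg wrap2=211.36_deg

crossed belt: β = asin((r1+r2)/C) = asin(20/74) = 15.6804°
wrap1 = wrap2 = π + 2β = 211.3607°
tangent length = C·cosβ = 71.2461
L = (r1+r2)·wrap + 2·C·cosβ = 20·3.6889 + 2·71.2461 = 216.2709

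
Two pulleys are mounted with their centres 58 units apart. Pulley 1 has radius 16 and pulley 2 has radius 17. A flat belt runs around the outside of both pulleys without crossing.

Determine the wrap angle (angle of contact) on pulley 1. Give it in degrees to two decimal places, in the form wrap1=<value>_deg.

open belt: β = asin((r2−r1)/C) = asin(1/58) = 0.9879°
wrap1 = π − 2β = 178.0242°
wrap2 = π + 2β = 181.9758°

wrap1=178.02_deg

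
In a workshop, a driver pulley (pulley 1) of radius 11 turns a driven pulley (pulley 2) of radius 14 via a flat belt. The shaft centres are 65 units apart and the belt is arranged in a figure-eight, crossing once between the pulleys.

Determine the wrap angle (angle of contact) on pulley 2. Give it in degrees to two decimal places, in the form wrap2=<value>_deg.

wrap2=225.24_deg

crossed belt: β = asin((r1+r2)/C) = asin(25/65) = 22.6199°
wrap1 = wrap2 = π + 2β = 225.2397°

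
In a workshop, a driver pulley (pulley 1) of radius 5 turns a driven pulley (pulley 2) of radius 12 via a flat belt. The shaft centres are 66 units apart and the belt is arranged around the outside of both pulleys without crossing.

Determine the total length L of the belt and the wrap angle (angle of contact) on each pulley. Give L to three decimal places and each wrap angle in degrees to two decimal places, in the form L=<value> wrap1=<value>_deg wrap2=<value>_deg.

open belt: β = asin((r2−r1)/C) = asin(7/66) = 6.0883°
wrap1 = π − 2β = 167.8234°
wrap2 = π + 2β = 192.1766°
tangent length = C·cosβ = 65.6277
L = r1·wrap1 + r2·wrap2 + 2·C·cosβ = 5·2.9291 + 12·3.3541 + 2·65.6277 = 186.1502

L=186.150 wrap1=167.82_deg wrap2=192.18_deg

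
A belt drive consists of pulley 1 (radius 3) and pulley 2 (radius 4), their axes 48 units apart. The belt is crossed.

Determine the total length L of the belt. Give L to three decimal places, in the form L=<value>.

L=119.014

crossed belt: β = asin((r1+r2)/C) = asin(7/48) = 8.3855°
wrap1 = wrap2 = π + 2β = 196.7711°
tangent length = C·cosβ = 47.4868
L = (r1+r2)·wrap + 2·C·cosβ = 7·3.4343 + 2·47.4868 = 119.0138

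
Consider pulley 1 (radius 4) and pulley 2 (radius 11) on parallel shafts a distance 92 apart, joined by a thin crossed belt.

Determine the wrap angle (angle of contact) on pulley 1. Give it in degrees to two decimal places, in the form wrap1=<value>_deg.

wrap1=198.77_deg

crossed belt: β = asin((r1+r2)/C) = asin(15/92) = 9.3836°
wrap1 = wrap2 = π + 2β = 198.7672°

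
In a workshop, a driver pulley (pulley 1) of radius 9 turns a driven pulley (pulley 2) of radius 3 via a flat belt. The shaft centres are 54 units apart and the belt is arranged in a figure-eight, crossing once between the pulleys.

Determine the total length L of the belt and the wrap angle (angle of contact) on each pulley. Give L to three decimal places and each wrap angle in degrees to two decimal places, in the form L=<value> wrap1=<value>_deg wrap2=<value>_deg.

L=148.377 wrap1=205.68_deg wrap2=205.68_deg

crossed belt: β = asin((r1+r2)/C) = asin(12/54) = 12.8396°
wrap1 = wrap2 = π + 2β = 205.6792°
tangent length = C·cosβ = 52.6498
L = (r1+r2)·wrap + 2·C·cosβ = 12·3.5898 + 2·52.6498 = 148.3769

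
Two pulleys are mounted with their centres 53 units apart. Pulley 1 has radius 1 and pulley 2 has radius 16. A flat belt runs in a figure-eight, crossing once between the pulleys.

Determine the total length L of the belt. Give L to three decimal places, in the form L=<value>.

crossed belt: β = asin((r1+r2)/C) = asin(17/53) = 18.7086°
wrap1 = wrap2 = π + 2β = 217.4171°
tangent length = C·cosβ = 50.1996
L = (r1+r2)·wrap + 2·C·cosβ = 17·3.7946 + 2·50.1996 = 164.9082

L=164.908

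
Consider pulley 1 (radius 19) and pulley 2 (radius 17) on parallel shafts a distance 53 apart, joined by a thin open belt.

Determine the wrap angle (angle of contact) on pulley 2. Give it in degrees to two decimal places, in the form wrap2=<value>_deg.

wrap2=175.67_deg

open belt: β = asin((r2−r1)/C) = asin(-2/53) = -2.1626°
wrap1 = π − 2β = 184.3252°
wrap2 = π + 2β = 175.6748°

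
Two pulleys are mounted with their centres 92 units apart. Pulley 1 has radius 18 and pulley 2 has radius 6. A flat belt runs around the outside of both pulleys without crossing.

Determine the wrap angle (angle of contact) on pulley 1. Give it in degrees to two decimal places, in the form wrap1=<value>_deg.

open belt: β = asin((r2−r1)/C) = asin(-12/92) = -7.4947°
wrap1 = π − 2β = 194.9894°
wrap2 = π + 2β = 165.0106°

wrap1=194.99_deg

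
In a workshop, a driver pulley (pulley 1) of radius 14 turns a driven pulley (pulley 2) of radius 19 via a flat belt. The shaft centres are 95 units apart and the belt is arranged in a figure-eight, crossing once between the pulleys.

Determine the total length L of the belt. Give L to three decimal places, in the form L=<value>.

crossed belt: β = asin((r1+r2)/C) = asin(33/95) = 20.3264°
wrap1 = wrap2 = π + 2β = 220.6529°
tangent length = C·cosβ = 89.0842
L = (r1+r2)·wrap + 2·C·cosβ = 33·3.8511 + 2·89.0842 = 305.2554

L=305.255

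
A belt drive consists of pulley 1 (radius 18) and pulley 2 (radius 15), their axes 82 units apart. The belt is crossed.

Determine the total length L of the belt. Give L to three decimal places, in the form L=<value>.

crossed belt: β = asin((r1+r2)/C) = asin(33/82) = 23.7307°
wrap1 = wrap2 = π + 2β = 227.4615°
tangent length = C·cosβ = 75.0666
L = (r1+r2)·wrap + 2·C·cosβ = 33·3.9700 + 2·75.0666 = 281.1417

L=281.142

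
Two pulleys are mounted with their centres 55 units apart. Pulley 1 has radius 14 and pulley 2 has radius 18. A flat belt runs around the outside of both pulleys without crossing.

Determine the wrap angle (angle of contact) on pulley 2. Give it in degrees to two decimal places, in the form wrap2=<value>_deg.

wrap2=188.34_deg

open belt: β = asin((r2−r1)/C) = asin(4/55) = 4.1706°
wrap1 = π − 2β = 171.6587°
wrap2 = π + 2β = 188.3413°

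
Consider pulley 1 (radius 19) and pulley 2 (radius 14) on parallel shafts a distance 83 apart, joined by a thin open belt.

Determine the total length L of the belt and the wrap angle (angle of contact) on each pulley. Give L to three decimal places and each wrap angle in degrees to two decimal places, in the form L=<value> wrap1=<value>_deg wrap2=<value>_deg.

open belt: β = asin((r2−r1)/C) = asin(-5/83) = -3.4536°
wrap1 = π − 2β = 186.9073°
wrap2 = π + 2β = 173.0927°
tangent length = C·cosβ = 82.8493
L = r1·wrap1 + r2·wrap2 + 2·C·cosβ = 19·3.2621 + 14·3.0210 + 2·82.8493 = 269.9739

L=269.974 wrap1=186.91_deg wrap2=173.09_deg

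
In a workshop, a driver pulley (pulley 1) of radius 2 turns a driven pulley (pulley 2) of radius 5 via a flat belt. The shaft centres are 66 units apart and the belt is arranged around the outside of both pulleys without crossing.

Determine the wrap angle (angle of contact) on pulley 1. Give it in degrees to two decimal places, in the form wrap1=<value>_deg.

wrap1=174.79_deg

open belt: β = asin((r2−r1)/C) = asin(3/66) = 2.6053°
wrap1 = π − 2β = 174.7895°
wrap2 = π + 2β = 185.2105°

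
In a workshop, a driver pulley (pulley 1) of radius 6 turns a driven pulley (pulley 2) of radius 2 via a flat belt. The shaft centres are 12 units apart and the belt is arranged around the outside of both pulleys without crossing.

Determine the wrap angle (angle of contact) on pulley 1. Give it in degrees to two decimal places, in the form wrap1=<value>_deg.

wrap1=218.94_deg

open belt: β = asin((r2−r1)/C) = asin(-4/12) = -19.4712°
wrap1 = π − 2β = 218.9424°
wrap2 = π + 2β = 141.0576°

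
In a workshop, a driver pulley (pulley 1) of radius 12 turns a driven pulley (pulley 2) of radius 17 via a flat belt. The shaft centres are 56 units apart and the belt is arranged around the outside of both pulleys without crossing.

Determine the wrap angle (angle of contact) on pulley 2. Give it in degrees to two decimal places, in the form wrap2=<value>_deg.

wrap2=190.25_deg

open belt: β = asin((r2−r1)/C) = asin(5/56) = 5.1225°
wrap1 = π − 2β = 169.7550°
wrap2 = π + 2β = 190.2450°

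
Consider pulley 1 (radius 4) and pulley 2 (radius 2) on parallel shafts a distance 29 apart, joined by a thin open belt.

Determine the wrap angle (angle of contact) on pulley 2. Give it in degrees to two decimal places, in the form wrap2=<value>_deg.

wrap2=172.09_deg

open belt: β = asin((r2−r1)/C) = asin(-2/29) = -3.9546°
wrap1 = π − 2β = 187.9091°
wrap2 = π + 2β = 172.0909°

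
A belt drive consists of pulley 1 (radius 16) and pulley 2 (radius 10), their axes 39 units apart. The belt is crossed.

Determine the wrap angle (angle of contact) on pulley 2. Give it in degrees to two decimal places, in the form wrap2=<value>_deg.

wrap2=263.62_deg

crossed belt: β = asin((r1+r2)/C) = asin(26/39) = 41.8103°
wrap1 = wrap2 = π + 2β = 263.6206°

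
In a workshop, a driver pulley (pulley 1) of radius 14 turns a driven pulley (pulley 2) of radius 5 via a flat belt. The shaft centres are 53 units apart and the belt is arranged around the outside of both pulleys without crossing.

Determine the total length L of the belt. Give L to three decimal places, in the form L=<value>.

open belt: β = asin((r2−r1)/C) = asin(-9/53) = -9.7768°
wrap1 = π − 2β = 199.5537°
wrap2 = π + 2β = 160.4463°
tangent length = C·cosβ = 52.2303
L = r1·wrap1 + r2·wrap2 + 2·C·cosβ = 14·3.4829 + 5·2.8003 + 2·52.2303 = 167.2223

L=167.222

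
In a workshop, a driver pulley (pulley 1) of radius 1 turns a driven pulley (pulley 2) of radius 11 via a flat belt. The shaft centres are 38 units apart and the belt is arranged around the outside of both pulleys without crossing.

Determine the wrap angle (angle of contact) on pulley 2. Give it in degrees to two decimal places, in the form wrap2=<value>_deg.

open belt: β = asin((r2−r1)/C) = asin(10/38) = 15.2575°
wrap1 = π − 2β = 149.4850°
wrap2 = π + 2β = 210.5150°

wrap2=210.52_deg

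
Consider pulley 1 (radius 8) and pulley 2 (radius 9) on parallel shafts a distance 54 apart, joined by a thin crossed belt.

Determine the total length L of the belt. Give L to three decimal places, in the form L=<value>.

L=166.805

crossed belt: β = asin((r1+r2)/C) = asin(17/54) = 18.3496°
wrap1 = wrap2 = π + 2β = 216.6993°
tangent length = C·cosβ = 51.2543
L = (r1+r2)·wrap + 2·C·cosβ = 17·3.7821 + 2·51.2543 = 166.8045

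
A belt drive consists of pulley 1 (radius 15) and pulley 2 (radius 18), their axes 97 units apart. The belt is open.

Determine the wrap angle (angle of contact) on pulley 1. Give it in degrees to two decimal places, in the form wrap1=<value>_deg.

open belt: β = asin((r2−r1)/C) = asin(3/97) = 1.7723°
wrap1 = π − 2β = 176.4554°
wrap2 = π + 2β = 183.5446°

wrap1=176.46_deg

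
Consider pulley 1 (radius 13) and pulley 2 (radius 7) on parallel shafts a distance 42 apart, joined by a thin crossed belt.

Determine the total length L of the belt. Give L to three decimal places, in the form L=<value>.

crossed belt: β = asin((r1+r2)/C) = asin(20/42) = 28.4369°
wrap1 = wrap2 = π + 2β = 236.8738°
tangent length = C·cosβ = 36.9324
L = (r1+r2)·wrap + 2·C·cosβ = 20·4.1342 + 2·36.9324 = 156.5493

L=156.549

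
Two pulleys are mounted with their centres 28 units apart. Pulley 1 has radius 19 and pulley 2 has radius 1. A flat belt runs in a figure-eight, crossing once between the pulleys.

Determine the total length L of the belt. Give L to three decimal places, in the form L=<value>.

L=133.848

crossed belt: β = asin((r1+r2)/C) = asin(20/28) = 45.5847°
wrap1 = wrap2 = π + 2β = 271.1694°
tangent length = C·cosβ = 19.5959
L = (r1+r2)·wrap + 2·C·cosβ = 20·4.7328 + 2·19.5959 = 133.8478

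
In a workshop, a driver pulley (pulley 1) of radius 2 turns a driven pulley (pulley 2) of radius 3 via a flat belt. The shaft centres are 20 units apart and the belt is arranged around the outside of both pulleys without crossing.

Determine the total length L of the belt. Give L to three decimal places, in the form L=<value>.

open belt: β = asin((r2−r1)/C) = asin(1/20) = 2.8660°
wrap1 = π − 2β = 174.2680°
wrap2 = π + 2β = 185.7320°
tangent length = C·cosβ = 19.9750
L = r1·wrap1 + r2·wrap2 + 2·C·cosβ = 2·3.0416 + 3·3.2416 + 2·19.9750 = 55.7580

L=55.758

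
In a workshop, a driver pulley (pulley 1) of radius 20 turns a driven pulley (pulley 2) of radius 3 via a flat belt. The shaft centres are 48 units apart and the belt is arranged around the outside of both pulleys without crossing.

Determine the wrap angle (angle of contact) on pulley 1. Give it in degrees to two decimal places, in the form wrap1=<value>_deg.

open belt: β = asin((r2−r1)/C) = asin(-17/48) = -20.7424°
wrap1 = π − 2β = 221.4848°
wrap2 = π + 2β = 138.5152°

wrap1=221.48_deg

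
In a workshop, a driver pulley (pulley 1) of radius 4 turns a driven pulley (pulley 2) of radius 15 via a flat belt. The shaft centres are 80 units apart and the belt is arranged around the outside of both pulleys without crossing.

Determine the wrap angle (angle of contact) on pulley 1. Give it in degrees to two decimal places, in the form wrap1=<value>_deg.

open belt: β = asin((r2−r1)/C) = asin(11/80) = 7.9032°
wrap1 = π − 2β = 164.1936°
wrap2 = π + 2β = 195.8064°

wrap1=164.19_deg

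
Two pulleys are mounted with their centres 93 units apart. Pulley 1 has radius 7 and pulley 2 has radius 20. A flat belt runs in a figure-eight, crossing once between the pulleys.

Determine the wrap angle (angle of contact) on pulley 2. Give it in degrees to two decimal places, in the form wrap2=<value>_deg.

crossed belt: β = asin((r1+r2)/C) = asin(27/93) = 16.8773°
wrap1 = wrap2 = π + 2β = 213.7545°

wrap2=213.75_deg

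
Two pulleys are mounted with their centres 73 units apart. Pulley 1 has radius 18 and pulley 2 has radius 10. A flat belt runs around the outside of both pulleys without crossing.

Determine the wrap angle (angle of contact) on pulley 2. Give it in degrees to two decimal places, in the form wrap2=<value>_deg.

open belt: β = asin((r2−r1)/C) = asin(-8/73) = -6.2916°
wrap1 = π − 2β = 192.5833°
wrap2 = π + 2β = 167.4167°

wrap2=167.42_deg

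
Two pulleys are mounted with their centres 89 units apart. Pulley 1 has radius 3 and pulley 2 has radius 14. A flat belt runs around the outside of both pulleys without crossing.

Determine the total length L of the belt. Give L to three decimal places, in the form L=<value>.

open belt: β = asin((r2−r1)/C) = asin(11/89) = 7.0997°
wrap1 = π − 2β = 165.8007°
wrap2 = π + 2β = 194.1993°
tangent length = C·cosβ = 88.3176
L = r1·wrap1 + r2·wrap2 + 2·C·cosβ = 3·2.8938 + 14·3.3894 + 2·88.3176 = 232.7684

L=232.768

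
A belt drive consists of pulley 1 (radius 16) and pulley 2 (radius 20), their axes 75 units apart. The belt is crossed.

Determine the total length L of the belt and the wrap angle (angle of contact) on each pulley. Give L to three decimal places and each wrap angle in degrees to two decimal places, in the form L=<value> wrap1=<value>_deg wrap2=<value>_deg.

L=280.735 wrap1=237.37_deg wrap2=237.37_deg

crossed belt: β = asin((r1+r2)/C) = asin(36/75) = 28.6854°
wrap1 = wrap2 = π + 2β = 237.3708°
tangent length = C·cosβ = 65.7951
L = (r1+r2)·wrap + 2·C·cosβ = 36·4.1429 + 2·65.7951 = 280.7347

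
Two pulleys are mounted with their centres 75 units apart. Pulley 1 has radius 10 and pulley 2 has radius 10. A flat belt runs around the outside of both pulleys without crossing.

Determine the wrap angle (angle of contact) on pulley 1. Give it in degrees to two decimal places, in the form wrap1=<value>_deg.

wrap1=180.00_deg

open belt: β = asin((r2−r1)/C) = asin(0/75) = 0.0000°
wrap1 = π − 2β = 180.0000°
wrap2 = π + 2β = 180.0000°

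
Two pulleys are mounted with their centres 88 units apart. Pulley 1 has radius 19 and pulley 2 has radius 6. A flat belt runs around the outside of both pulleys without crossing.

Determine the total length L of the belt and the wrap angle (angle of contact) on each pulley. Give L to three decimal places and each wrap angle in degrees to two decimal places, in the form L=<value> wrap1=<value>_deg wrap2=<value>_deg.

L=256.464 wrap1=196.99_deg wrap2=163.01_deg

open belt: β = asin((r2−r1)/C) = asin(-13/88) = -8.4952°
wrap1 = π − 2β = 196.9905°
wrap2 = π + 2β = 163.0095°
tangent length = C·cosβ = 87.0345
L = r1·wrap1 + r2·wrap2 + 2·C·cosβ = 19·3.4381 + 6·2.8451 + 2·87.0345 = 256.4638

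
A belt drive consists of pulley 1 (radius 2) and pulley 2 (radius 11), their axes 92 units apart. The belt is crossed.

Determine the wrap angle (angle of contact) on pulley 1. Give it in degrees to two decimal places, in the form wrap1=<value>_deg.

crossed belt: β = asin((r1+r2)/C) = asin(13/92) = 8.1233°
wrap1 = wrap2 = π + 2β = 196.2467°

wrap1=196.25_deg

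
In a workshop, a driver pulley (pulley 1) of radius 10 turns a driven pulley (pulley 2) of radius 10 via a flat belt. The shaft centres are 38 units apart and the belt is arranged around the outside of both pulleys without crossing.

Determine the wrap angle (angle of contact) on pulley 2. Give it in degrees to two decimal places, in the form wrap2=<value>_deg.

open belt: β = asin((r2−r1)/C) = asin(0/38) = 0.0000°
wrap1 = π − 2β = 180.0000°
wrap2 = π + 2β = 180.0000°

wrap2=180.00_deg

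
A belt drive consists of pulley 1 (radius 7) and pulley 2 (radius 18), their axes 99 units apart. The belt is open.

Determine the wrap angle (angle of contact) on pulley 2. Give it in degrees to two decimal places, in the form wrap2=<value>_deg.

wrap2=192.76_deg

open belt: β = asin((r2−r1)/C) = asin(11/99) = 6.3794°
wrap1 = π − 2β = 167.2413°
wrap2 = π + 2β = 192.7587°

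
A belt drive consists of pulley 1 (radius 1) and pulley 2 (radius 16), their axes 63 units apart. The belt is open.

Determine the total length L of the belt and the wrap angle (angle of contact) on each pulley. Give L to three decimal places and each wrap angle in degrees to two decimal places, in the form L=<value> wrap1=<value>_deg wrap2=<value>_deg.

L=182.996 wrap1=152.45_deg wrap2=207.55_deg

open belt: β = asin((r2−r1)/C) = asin(15/63) = 13.7741°
wrap1 = π − 2β = 152.4517°
wrap2 = π + 2β = 207.5483°
tangent length = C·cosβ = 61.1882
L = r1·wrap1 + r2·wrap2 + 2·C·cosβ = 1·2.6608 + 16·3.6224 + 2·61.1882 = 182.9957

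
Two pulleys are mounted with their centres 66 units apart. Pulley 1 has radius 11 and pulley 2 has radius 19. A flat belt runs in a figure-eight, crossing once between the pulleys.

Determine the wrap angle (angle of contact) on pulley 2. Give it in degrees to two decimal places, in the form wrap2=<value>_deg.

wrap2=234.07_deg

crossed belt: β = asin((r1+r2)/C) = asin(30/66) = 27.0357°
wrap1 = wrap2 = π + 2β = 234.0714°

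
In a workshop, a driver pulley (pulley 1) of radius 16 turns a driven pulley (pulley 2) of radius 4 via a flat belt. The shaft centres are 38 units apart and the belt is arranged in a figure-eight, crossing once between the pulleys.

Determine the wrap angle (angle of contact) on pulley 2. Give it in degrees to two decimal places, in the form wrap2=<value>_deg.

wrap2=243.51_deg

crossed belt: β = asin((r1+r2)/C) = asin(20/38) = 31.7569°
wrap1 = wrap2 = π + 2β = 243.5137°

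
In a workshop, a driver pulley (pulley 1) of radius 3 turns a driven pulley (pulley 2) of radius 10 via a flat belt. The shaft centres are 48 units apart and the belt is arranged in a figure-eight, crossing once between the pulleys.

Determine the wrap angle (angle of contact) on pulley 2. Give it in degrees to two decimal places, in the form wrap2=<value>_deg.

wrap2=211.43_deg

crossed belt: β = asin((r1+r2)/C) = asin(13/48) = 15.7139°
wrap1 = wrap2 = π + 2β = 211.4277°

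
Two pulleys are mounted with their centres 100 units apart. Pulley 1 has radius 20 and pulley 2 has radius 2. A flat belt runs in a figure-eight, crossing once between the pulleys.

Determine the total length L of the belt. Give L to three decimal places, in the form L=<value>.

L=273.975

crossed belt: β = asin((r1+r2)/C) = asin(22/100) = 12.7090°
wrap1 = wrap2 = π + 2β = 205.4181°
tangent length = C·cosβ = 97.5500
L = (r1+r2)·wrap + 2·C·cosβ = 22·3.5852 + 2·97.5500 = 273.9748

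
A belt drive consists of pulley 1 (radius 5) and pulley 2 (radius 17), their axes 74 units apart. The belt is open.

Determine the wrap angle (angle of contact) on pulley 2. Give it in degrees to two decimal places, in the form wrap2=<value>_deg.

wrap2=198.66_deg

open belt: β = asin((r2−r1)/C) = asin(12/74) = 9.3324°
wrap1 = π − 2β = 161.3352°
wrap2 = π + 2β = 198.6648°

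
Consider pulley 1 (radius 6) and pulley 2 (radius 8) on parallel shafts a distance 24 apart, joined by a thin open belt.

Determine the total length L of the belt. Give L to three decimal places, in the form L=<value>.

L=92.149

open belt: β = asin((r2−r1)/C) = asin(2/24) = 4.7802°
wrap1 = π − 2β = 170.4396°
wrap2 = π + 2β = 189.5604°
tangent length = C·cosβ = 23.9165
L = r1·wrap1 + r2·wrap2 + 2·C·cosβ = 6·2.9747 + 8·3.3085 + 2·23.9165 = 92.1491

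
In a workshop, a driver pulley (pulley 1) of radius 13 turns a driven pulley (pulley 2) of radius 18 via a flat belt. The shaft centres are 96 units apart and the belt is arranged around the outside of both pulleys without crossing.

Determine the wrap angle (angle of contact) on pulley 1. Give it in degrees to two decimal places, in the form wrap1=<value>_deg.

wrap1=174.03_deg

open belt: β = asin((r2−r1)/C) = asin(5/96) = 2.9855°
wrap1 = π − 2β = 174.0290°
wrap2 = π + 2β = 185.9710°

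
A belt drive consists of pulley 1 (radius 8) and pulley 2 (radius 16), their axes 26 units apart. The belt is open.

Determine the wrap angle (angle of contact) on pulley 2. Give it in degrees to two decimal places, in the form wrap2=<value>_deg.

wrap2=215.84_deg

open belt: β = asin((r2−r1)/C) = asin(8/26) = 17.9202°
wrap1 = π − 2β = 144.1596°
wrap2 = π + 2β = 215.8404°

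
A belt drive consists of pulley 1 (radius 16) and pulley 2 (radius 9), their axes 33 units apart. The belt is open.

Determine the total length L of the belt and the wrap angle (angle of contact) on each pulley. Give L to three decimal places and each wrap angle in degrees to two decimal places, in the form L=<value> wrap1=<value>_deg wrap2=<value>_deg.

L=146.030 wrap1=204.49_deg wrap2=155.51_deg

open belt: β = asin((r2−r1)/C) = asin(-7/33) = -12.2467°
wrap1 = π − 2β = 204.4934°
wrap2 = π + 2β = 155.5066°
tangent length = C·cosβ = 32.2490
L = r1·wrap1 + r2·wrap2 + 2·C·cosβ = 16·3.5691 + 9·2.7141 + 2·32.2490 = 146.0303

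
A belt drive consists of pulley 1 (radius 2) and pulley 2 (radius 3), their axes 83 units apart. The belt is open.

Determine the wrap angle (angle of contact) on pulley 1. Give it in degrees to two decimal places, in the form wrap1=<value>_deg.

open belt: β = asin((r2−r1)/C) = asin(1/83) = 0.6903°
wrap1 = π − 2β = 178.6193°
wrap2 = π + 2β = 181.3807°

wrap1=178.62_deg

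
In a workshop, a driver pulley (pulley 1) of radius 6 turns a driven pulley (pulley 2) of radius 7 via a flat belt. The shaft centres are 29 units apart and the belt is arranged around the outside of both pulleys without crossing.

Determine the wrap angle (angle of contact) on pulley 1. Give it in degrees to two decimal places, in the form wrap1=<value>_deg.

wrap1=176.05_deg

open belt: β = asin((r2−r1)/C) = asin(1/29) = 1.9761°
wrap1 = π − 2β = 176.0478°
wrap2 = π + 2β = 183.9522°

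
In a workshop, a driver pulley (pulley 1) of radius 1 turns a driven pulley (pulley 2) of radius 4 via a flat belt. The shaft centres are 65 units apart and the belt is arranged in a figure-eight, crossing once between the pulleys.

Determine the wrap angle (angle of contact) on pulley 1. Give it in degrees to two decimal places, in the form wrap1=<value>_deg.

wrap1=188.82_deg

crossed belt: β = asin((r1+r2)/C) = asin(5/65) = 4.4117°
wrap1 = wrap2 = π + 2β = 188.8235°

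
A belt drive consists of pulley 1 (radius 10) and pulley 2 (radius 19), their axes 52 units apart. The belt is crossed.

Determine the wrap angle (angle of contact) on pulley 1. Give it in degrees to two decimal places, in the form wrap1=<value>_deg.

crossed belt: β = asin((r1+r2)/C) = asin(29/52) = 33.8964°
wrap1 = wrap2 = π + 2β = 247.7927°

wrap1=247.79_deg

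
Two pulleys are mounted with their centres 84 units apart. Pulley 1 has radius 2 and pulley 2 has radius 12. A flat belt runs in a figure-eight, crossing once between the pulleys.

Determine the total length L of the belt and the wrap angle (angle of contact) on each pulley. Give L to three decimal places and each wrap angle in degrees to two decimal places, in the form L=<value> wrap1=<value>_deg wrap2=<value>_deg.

L=214.321 wrap1=199.19_deg wrap2=199.19_deg

crossed belt: β = asin((r1+r2)/C) = asin(14/84) = 9.5941°
wrap1 = wrap2 = π + 2β = 199.1881°
tangent length = C·cosβ = 82.8251
L = (r1+r2)·wrap + 2·C·cosβ = 14·3.4765 + 2·82.8251 = 214.3211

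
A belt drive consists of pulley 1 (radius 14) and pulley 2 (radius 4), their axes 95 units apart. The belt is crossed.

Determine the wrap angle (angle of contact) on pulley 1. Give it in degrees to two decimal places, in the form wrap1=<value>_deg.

wrap1=201.84_deg

crossed belt: β = asin((r1+r2)/C) = asin(18/95) = 10.9221°
wrap1 = wrap2 = π + 2β = 201.8441°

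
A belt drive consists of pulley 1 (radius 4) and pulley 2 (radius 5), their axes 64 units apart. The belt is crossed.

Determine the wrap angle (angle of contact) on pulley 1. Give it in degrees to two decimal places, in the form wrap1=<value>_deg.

wrap1=196.17_deg

crossed belt: β = asin((r1+r2)/C) = asin(9/64) = 8.0840°
wrap1 = wrap2 = π + 2β = 196.1680°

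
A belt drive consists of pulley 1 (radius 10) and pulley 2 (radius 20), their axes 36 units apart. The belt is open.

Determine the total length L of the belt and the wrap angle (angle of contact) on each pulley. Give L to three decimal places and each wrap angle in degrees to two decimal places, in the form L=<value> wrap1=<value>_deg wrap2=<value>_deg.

L=169.044 wrap1=147.74_deg wrap2=212.26_deg

open belt: β = asin((r2−r1)/C) = asin(10/36) = 16.1276°
wrap1 = π − 2β = 147.7448°
wrap2 = π + 2β = 212.2552°
tangent length = C·cosβ = 34.5832
L = r1·wrap1 + r2·wrap2 + 2·C·cosβ = 10·2.5786 + 20·3.7046 + 2·34.5832 = 169.0438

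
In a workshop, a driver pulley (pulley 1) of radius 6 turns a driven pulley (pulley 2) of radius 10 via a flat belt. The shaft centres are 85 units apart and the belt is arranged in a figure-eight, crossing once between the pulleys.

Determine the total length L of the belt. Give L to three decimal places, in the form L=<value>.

crossed belt: β = asin((r1+r2)/C) = asin(16/85) = 10.8498°
wrap1 = wrap2 = π + 2β = 201.6996°
tangent length = C·cosβ = 83.4805
L = (r1+r2)·wrap + 2·C·cosβ = 16·3.5203 + 2·83.4805 = 223.2862

L=223.286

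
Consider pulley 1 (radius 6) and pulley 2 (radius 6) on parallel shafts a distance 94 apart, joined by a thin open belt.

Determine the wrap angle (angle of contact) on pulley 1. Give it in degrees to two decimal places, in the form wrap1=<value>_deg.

wrap1=180.00_deg

open belt: β = asin((r2−r1)/C) = asin(0/94) = 0.0000°
wrap1 = π − 2β = 180.0000°
wrap2 = π + 2β = 180.0000°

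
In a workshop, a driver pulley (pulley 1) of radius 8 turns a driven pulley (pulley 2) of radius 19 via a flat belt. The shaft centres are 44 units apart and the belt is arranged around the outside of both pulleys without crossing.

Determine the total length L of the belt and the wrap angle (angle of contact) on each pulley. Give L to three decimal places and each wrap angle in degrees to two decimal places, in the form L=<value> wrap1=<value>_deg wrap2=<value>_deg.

L=175.588 wrap1=151.04_deg wrap2=208.96_deg

open belt: β = asin((r2−r1)/C) = asin(11/44) = 14.4775°
wrap1 = π − 2β = 151.0450°
wrap2 = π + 2β = 208.9550°
tangent length = C·cosβ = 42.6028
L = r1·wrap1 + r2·wrap2 + 2·C·cosβ = 8·2.6362 + 19·3.6470 + 2·42.6028 = 175.5876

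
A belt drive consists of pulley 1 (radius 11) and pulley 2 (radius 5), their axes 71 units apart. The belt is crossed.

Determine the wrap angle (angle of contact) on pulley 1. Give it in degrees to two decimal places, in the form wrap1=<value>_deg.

crossed belt: β = asin((r1+r2)/C) = asin(16/71) = 13.0236°
wrap1 = wrap2 = π + 2β = 206.0472°

wrap1=206.05_deg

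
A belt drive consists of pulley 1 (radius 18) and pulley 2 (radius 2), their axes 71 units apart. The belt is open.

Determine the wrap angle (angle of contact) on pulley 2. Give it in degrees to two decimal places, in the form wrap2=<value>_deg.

open belt: β = asin((r2−r1)/C) = asin(-16/71) = -13.0236°
wrap1 = π − 2β = 206.0472°
wrap2 = π + 2β = 153.9528°

wrap2=153.95_deg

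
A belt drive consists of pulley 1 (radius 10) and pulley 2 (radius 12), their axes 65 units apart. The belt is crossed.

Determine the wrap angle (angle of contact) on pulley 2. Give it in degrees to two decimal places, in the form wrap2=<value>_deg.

wrap2=219.57_deg

crossed belt: β = asin((r1+r2)/C) = asin(22/65) = 19.7832°
wrap1 = wrap2 = π + 2β = 219.5663°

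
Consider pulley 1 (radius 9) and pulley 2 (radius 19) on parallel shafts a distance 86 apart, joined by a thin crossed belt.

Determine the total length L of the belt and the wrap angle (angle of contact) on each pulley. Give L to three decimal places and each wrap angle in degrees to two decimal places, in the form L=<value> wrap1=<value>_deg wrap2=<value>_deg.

crossed belt: β = asin((r1+r2)/C) = asin(28/86) = 19.0008°
wrap1 = wrap2 = π + 2β = 218.0016°
tangent length = C·cosβ = 81.3142
L = (r1+r2)·wrap + 2·C·cosβ = 28·3.8048 + 2·81.3142 = 269.1641

L=269.164 wrap1=218.00_deg wrap2=218.00_deg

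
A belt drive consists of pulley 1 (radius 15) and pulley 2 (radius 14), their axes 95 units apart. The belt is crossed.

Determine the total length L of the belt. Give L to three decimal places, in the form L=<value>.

crossed belt: β = asin((r1+r2)/C) = asin(29/95) = 17.7740°
wrap1 = wrap2 = π + 2β = 215.5480°
tangent length = C·cosβ = 90.4655
L = (r1+r2)·wrap + 2·C·cosβ = 29·3.7620 + 2·90.4655 = 290.0296

L=290.030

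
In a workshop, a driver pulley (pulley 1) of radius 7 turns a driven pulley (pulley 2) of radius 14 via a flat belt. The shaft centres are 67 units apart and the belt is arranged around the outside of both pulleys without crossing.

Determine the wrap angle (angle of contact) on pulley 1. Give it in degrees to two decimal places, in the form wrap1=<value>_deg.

open belt: β = asin((r2−r1)/C) = asin(7/67) = 5.9971°
wrap1 = π − 2β = 168.0059°
wrap2 = π + 2β = 191.9941°

wrap1=168.01_deg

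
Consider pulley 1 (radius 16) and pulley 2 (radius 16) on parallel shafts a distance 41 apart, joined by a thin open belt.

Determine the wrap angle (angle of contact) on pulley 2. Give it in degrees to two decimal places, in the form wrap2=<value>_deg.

open belt: β = asin((r2−r1)/C) = asin(0/41) = 0.0000°
wrap1 = π − 2β = 180.0000°
wrap2 = π + 2β = 180.0000°

wrap2=180.00_deg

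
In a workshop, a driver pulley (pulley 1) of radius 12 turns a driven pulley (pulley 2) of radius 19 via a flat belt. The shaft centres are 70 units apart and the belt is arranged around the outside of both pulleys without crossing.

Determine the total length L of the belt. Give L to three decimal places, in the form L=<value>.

L=238.090

open belt: β = asin((r2−r1)/C) = asin(7/70) = 5.7392°
wrap1 = π − 2β = 168.5217°
wrap2 = π + 2β = 191.4783°
tangent length = C·cosβ = 69.6491
L = r1·wrap1 + r2·wrap2 + 2·C·cosβ = 12·2.9413 + 19·3.3419 + 2·69.6491 = 238.0900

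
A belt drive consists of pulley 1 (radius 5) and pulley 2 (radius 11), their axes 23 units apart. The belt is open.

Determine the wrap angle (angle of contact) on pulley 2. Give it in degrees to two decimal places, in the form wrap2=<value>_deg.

wrap2=210.24_deg

open belt: β = asin((r2−r1)/C) = asin(6/23) = 15.1217°
wrap1 = π − 2β = 149.7567°
wrap2 = π + 2β = 210.2433°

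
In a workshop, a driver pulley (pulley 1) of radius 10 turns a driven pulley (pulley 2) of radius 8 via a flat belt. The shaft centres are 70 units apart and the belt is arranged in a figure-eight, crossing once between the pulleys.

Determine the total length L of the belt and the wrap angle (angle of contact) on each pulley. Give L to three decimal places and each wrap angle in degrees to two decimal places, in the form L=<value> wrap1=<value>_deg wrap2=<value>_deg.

L=201.203 wrap1=209.80_deg wrap2=209.80_deg

crossed belt: β = asin((r1+r2)/C) = asin(18/70) = 14.9006°
wrap1 = wrap2 = π + 2β = 209.8012°
tangent length = C·cosβ = 67.6461
L = (r1+r2)·wrap + 2·C·cosβ = 18·3.6617 + 2·67.6461 = 201.2033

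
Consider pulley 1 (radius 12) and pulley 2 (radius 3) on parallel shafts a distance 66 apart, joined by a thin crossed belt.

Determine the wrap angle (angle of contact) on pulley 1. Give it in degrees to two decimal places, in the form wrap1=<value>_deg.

crossed belt: β = asin((r1+r2)/C) = asin(15/66) = 13.1366°
wrap1 = wrap2 = π + 2β = 206.2731°

wrap1=206.27_deg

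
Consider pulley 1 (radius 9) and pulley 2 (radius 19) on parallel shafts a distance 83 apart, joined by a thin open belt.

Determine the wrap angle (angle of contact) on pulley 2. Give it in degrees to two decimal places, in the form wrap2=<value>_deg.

open belt: β = asin((r2−r1)/C) = asin(10/83) = 6.9199°
wrap1 = π − 2β = 166.1602°
wrap2 = π + 2β = 193.8398°

wrap2=193.84_deg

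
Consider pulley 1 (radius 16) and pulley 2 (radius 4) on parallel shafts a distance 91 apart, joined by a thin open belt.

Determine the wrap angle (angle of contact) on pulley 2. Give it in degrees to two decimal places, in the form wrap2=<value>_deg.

open belt: β = asin((r2−r1)/C) = asin(-12/91) = -7.5776°
wrap1 = π − 2β = 195.1551°
wrap2 = π + 2β = 164.8449°

wrap2=164.84_deg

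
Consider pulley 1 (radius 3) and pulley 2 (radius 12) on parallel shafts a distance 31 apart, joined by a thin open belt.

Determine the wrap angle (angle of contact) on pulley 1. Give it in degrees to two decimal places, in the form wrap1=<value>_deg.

open belt: β = asin((r2−r1)/C) = asin(9/31) = 16.8773°
wrap1 = π − 2β = 146.2455°
wrap2 = π + 2β = 213.7545°

wrap1=146.25_deg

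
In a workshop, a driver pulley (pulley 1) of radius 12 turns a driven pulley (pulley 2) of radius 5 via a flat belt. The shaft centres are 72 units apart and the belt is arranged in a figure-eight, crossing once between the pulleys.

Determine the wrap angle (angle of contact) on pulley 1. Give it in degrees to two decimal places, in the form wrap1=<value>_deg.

crossed belt: β = asin((r1+r2)/C) = asin(17/72) = 13.6571°
wrap1 = wrap2 = π + 2β = 207.3143°

wrap1=207.31_deg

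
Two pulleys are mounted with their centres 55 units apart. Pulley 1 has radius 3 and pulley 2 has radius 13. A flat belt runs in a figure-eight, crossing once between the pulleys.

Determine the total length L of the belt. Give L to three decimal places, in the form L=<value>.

crossed belt: β = asin((r1+r2)/C) = asin(16/55) = 16.9124°
wrap1 = wrap2 = π + 2β = 213.8248°
tangent length = C·cosβ = 52.6213
L = (r1+r2)·wrap + 2·C·cosβ = 16·3.7319 + 2·52.6213 = 164.9537

L=164.954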